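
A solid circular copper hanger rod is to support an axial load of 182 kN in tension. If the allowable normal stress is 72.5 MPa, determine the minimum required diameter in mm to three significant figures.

56.5 mm

Required area A ≥ P/σ_allow = 182000/72.5 = 2510 mm².
For a solid circular section, d ≥ √(4A/π) = 56.54 mm.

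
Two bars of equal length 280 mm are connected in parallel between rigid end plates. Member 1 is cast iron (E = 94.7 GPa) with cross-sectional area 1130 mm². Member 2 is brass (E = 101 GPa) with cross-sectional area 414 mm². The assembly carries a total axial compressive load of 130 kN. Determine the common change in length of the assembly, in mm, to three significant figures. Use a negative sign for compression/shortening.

-0.245 mm

Equal strain + equilibrium ⇒ each member carries load in proportion to AE: A₁E₁ = 107000000 N, A₂E₂ = 41810000 N, ΣAE = 148800000 N.
δ = PL/ΣAE = -130000·280/148800000 = -0.2446 mm.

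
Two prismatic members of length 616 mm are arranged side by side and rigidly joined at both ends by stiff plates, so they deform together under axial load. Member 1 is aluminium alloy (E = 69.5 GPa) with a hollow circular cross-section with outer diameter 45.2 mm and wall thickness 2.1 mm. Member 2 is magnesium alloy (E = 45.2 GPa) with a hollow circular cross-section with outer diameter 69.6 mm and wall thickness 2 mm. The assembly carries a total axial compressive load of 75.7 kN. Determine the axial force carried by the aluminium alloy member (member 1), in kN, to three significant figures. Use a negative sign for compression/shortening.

-38.4 kN

A_1 = 284.3 mm².
A_2 = 424.7 mm².
Equal strain + equilibrium ⇒ each member carries load in proportion to AE: A₁E₁ = 19760000 N, A₂E₂ = 19200000 N, ΣAE = 38960000 N.
F₁ = P·A₁E₁/ΣAE = -75700·19760000/38960000 = -38400 N.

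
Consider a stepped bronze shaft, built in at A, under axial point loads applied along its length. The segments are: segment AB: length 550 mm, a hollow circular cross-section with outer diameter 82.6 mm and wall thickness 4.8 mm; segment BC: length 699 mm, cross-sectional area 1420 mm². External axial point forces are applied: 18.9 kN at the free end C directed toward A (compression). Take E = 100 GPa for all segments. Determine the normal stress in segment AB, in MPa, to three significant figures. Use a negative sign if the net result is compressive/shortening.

-16.1 MPa

Internal axial forces (sectioning from the free end, tension +): N_BC = -18.9 kN, N_AB = -18.9 kN.
A_AB = 1173 mm².
σ_AB = N_AB/A_AB = -18900/1173 = -16.11 MPa.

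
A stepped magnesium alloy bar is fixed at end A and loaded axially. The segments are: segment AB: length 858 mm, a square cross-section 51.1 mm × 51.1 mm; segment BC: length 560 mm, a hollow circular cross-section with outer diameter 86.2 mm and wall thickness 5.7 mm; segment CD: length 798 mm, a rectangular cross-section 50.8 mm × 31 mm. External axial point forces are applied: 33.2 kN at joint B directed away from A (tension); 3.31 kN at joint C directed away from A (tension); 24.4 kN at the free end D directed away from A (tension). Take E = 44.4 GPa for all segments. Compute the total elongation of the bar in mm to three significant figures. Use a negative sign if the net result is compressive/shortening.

Internal axial forces (sectioning from the free end, tension +): N_CD = 24.4 kN, N_BC = 27.71 kN, N_AB = 60.91 kN.
A_AB = 2611 mm².
A_BC = 1442 mm².
A_CD = 1575 mm².
δ_AB = 60910·858/(2611·44400) = 0.4508 mm
δ_BC = 27710·560/(1442·44400) = 0.2424 mm
δ_CD = 24400·798/(1575·44400) = 0.2785 mm
δ = Σδ_i = 0.9717 mm.

0.972 mm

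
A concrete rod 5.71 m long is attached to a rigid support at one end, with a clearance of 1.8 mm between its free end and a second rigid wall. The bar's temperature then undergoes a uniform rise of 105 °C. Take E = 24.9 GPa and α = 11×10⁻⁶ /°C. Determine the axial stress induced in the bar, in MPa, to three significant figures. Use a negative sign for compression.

-20.9 MPa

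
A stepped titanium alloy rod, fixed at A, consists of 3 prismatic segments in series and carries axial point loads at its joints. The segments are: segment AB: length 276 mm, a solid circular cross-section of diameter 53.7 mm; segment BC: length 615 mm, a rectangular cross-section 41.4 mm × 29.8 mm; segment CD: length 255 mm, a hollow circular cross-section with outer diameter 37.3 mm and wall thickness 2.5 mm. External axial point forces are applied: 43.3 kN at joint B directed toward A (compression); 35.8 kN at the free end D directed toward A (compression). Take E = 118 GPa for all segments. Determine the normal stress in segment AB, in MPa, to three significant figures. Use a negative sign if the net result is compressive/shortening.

Internal axial forces (sectioning from the free end, tension +): N_CD = -35.8 kN, N_BC = -35.8 kN, N_AB = -79.1 kN.
A_AB = 2265 mm².
σ_AB = N_AB/A_AB = -79100/2265 = -34.93 MPa.

-34.9 MPa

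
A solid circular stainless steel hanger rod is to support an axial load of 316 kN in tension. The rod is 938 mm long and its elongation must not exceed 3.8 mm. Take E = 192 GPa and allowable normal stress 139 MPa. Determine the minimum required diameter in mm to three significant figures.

53.8 mm

Required area A ≥ P/σ_allow = 316000/139 = 2273 mm².
For a solid circular section, d ≥ √(4A/π) = 53.8 mm.
Elongation limit: A ≥ PL/(Eδ_allow) = 316000·938/(192000·3.8) = 406.3 mm² ⇒ d ≥ 22.74 mm.
The stress limit governs.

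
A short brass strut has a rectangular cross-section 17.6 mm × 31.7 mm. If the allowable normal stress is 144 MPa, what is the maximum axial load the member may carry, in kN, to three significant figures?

A = 557.9 mm².
P_max = σ_allow · A = 144 · 557.9 = 80340 N = 80.34 kN.

80.3 kN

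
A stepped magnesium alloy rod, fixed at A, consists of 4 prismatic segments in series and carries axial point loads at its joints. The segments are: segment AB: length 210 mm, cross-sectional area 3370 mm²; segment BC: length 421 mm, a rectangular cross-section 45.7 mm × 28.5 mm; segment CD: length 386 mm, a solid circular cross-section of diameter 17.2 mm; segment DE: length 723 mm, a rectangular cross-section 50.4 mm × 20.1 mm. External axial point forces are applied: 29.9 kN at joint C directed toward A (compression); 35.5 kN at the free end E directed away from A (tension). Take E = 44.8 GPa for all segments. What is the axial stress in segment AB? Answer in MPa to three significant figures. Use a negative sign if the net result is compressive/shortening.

1.66 MPa

Internal axial forces (sectioning from the free end, tension +): N_DE = 35.5 kN, N_CD = 35.5 kN, N_BC = 5.6 kN, N_AB = 5.6 kN.
σ_AB = N_AB/A_AB = 5600/3370 = 1.662 MPa.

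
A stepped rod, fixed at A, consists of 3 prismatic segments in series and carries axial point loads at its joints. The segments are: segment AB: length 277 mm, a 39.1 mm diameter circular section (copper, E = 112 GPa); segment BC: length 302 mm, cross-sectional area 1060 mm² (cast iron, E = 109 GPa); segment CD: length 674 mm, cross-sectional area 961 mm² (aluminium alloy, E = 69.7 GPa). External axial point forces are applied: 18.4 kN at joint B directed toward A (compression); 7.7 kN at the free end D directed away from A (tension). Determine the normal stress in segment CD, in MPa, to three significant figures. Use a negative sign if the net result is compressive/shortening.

Internal axial forces (sectioning from the free end, tension +): N_CD = 7.7 kN, N_BC = 7.7 kN, N_AB = -10.7 kN.
σ_CD = N_CD/A_CD = 7700/961 = 8.012 MPa.

8.01 MPa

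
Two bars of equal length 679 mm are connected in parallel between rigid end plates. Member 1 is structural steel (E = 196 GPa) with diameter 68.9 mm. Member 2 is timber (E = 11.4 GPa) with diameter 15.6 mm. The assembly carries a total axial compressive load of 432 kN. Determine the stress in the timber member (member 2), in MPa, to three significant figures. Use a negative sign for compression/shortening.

A_1 = 3728 mm².
A_2 = 191.1 mm².
Equal strain + equilibrium ⇒ each member carries load in proportion to AE: A₁E₁ = 730800000 N, A₂E₂ = 2179000 N, ΣAE = 733000000 N.
σ₂ = P·E₂/ΣAE = -432000·11400/733000000 = -6.719 MPa.

-6.72 MPa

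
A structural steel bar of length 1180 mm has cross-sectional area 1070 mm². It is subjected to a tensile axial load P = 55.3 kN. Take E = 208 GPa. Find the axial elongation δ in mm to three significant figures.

δ_mech = NL/(AE) = 55300·1180/(1070·208000) = 0.2932 mm.

0.293 mm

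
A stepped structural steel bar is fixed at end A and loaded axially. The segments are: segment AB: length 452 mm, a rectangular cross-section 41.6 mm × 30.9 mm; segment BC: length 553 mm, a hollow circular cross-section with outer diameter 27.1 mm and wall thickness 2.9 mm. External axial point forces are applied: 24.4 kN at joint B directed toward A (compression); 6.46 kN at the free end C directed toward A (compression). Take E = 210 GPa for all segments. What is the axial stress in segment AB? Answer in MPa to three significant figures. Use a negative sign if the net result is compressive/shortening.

Internal axial forces (sectioning from the free end, tension +): N_BC = -6.46 kN, N_AB = -30.86 kN.
A_AB = 1285 mm².
σ_AB = N_AB/A_AB = -30860/1285 = -24.01 MPa.

-24.0 MPa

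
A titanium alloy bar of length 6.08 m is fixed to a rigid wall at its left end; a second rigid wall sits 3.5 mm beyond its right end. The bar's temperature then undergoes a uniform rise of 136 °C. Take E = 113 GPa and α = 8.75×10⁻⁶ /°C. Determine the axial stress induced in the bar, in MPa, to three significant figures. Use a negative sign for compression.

Free thermal expansion αLΔT = 8.75e-6 · 6080 · 136 = 7.235 mm.
The walls engage after the gap closes; constrained expansion = 7.235 − 3.5 = 3.735 mm.
The walls impose strain ε = −(3.735)/6080 = -6.1434e-04; σ = Eε = 113000 · -6.1434e-04 = -69.42 MPa.

-69.4 MPa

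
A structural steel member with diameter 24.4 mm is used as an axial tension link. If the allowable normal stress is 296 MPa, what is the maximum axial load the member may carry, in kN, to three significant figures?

A = 467.6 mm².
P_max = σ_allow · A = 296 · 467.6 = 138400 N = 138.4 kN.

138 kN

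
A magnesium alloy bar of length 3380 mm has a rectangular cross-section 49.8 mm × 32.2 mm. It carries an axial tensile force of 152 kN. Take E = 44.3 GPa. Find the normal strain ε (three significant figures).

A = 1604 mm².
σ = N/A = 94.79 MPa; ε = σ/E = 94.79/44300 = 2.140e-03.

0.00214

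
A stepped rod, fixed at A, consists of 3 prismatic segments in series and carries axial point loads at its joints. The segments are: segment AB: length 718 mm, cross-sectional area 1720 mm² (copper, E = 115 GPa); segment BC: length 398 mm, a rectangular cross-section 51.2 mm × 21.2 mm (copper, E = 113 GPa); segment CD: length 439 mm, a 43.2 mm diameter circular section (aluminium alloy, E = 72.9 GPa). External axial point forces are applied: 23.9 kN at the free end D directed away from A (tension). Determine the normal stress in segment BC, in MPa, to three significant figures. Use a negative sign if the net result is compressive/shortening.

22.0 MPa

Internal axial forces (sectioning from the free end, tension +): N_CD = 23.9 kN, N_BC = 23.9 kN, N_AB = 23.9 kN.
A_BC = 1085 mm².
σ_BC = N_BC/A_BC = 23900/1085 = 22.02 MPa.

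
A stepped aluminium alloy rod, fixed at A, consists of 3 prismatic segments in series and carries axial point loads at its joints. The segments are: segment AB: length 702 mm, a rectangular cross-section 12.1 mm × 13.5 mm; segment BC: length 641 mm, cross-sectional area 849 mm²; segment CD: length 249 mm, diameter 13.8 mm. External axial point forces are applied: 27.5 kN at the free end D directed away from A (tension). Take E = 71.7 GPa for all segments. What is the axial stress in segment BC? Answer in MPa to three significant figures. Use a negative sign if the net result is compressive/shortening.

32.4 MPa

Internal axial forces (sectioning from the free end, tension +): N_CD = 27.5 kN, N_BC = 27.5 kN, N_AB = 27.5 kN.
σ_BC = N_BC/A_BC = 27500/849 = 32.39 MPa.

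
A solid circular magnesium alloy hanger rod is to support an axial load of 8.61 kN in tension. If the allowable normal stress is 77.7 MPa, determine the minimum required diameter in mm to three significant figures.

Required area A ≥ P/σ_allow = 8610/77.7 = 110.8 mm².
For a solid circular section, d ≥ √(4A/π) = 11.88 mm.

11.9 mm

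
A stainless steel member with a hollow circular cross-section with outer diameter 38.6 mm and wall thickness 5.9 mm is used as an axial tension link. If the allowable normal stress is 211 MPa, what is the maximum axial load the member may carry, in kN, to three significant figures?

A = 606.1 mm².
P_max = σ_allow · A = 211 · 606.1 = 127900 N = 127.9 kN.

128 kN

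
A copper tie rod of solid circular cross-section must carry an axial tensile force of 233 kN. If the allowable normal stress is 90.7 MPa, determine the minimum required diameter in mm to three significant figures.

57.2 mm

Required area A ≥ P/σ_allow = 233000/90.7 = 2569 mm².
For a solid circular section, d ≥ √(4A/π) = 57.19 mm.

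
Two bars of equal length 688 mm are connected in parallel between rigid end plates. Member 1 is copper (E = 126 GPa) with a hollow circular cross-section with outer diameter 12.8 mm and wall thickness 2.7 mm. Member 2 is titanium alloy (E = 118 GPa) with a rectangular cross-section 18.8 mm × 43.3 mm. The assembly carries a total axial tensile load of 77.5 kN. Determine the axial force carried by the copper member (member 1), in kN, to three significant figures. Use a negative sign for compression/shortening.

7.83 kN

A_1 = 85.67 mm².
A_2 = 814 mm².
Equal strain + equilibrium ⇒ each member carries load in proportion to AE: A₁E₁ = 10790000 N, A₂E₂ = 96060000 N, ΣAE = 106900000 N.
F₁ = P·A₁E₁/ΣAE = 77500·10790000/106900000 = 7829 N.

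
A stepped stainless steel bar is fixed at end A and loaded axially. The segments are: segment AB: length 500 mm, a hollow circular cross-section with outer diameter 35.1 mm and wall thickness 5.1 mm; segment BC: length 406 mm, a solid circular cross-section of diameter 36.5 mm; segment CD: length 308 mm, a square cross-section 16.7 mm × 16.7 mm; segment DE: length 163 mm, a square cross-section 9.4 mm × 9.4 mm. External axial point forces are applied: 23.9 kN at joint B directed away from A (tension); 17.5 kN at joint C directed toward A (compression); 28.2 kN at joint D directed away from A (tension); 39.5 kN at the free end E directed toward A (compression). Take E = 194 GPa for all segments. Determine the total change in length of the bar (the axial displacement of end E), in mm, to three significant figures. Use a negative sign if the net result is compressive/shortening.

Internal axial forces (sectioning from the free end, tension +): N_DE = -39.5 kN, N_CD = -11.3 kN, N_BC = -28.8 kN, N_AB = -4.9 kN.
A_AB = 480.7 mm².
A_BC = 1046 mm².
A_CD = 278.9 mm².
A_DE = 88.36 mm².
δ_AB = -4900·500/(480.7·194000) = -0.02627 mm
δ_BC = -28800·406/(1046·194000) = -0.0576 mm
δ_CD = -11300·308/(278.9·194000) = -0.06433 mm
δ_DE = -39500·163/(88.36·194000) = -0.3756 mm
δ = Σδ_i = -0.5238 mm.

-0.524 mm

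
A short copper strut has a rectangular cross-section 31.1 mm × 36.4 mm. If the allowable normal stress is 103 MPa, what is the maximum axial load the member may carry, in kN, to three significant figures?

117 kN

A = 1132 mm².
P_max = σ_allow · A = 103 · 1132 = 116600 N = 116.6 kN.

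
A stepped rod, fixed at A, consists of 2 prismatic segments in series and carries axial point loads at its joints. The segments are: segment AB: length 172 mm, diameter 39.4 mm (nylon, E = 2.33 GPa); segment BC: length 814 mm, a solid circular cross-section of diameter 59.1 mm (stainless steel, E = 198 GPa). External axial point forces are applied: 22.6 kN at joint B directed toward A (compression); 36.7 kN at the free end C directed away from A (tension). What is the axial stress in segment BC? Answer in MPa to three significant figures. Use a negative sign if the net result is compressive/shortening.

Internal axial forces (sectioning from the free end, tension +): N_BC = 36.7 kN, N_AB = 14.1 kN.
A_BC = 2743 mm².
σ_BC = N_BC/A_BC = 36700/2743 = 13.38 MPa.

13.4 MPa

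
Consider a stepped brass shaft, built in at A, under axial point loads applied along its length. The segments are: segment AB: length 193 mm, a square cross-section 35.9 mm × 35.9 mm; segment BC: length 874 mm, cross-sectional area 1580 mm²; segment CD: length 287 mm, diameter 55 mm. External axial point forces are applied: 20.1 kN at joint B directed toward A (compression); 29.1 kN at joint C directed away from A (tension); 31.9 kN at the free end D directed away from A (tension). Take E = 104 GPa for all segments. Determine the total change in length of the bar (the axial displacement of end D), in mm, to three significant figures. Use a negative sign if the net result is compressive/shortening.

0.420 mm

Internal axial forces (sectioning from the free end, tension +): N_CD = 31.9 kN, N_BC = 61 kN, N_AB = 40.9 kN.
A_AB = 1289 mm².
A_CD = 2376 mm².
δ_AB = 40900·193/(1289·104000) = 0.05889 mm
δ_BC = 61000·874/(1580·104000) = 0.3245 mm
δ_CD = 31900·287/(2376·104000) = 0.03705 mm
δ = Σδ_i = 0.4204 mm.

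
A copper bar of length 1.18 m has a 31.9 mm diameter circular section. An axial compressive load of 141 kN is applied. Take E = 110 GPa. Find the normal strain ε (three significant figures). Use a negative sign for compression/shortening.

A = 799.2 mm².
σ = N/A = -176.4 MPa; ε = σ/E = -176.4/110000 = -1.604e-03.

-0.00160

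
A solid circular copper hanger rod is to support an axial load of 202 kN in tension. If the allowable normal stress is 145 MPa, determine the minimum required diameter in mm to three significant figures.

42.1 mm

Required area A ≥ P/σ_allow = 202000/145 = 1393 mm².
For a solid circular section, d ≥ √(4A/π) = 42.12 mm.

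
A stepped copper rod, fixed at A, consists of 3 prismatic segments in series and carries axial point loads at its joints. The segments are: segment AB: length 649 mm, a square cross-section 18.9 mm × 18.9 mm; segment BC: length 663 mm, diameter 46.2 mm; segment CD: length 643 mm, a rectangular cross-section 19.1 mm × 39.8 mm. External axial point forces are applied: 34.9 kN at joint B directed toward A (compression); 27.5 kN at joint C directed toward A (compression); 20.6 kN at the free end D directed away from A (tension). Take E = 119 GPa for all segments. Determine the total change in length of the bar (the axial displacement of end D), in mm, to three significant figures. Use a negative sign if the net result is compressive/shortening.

-0.515 mm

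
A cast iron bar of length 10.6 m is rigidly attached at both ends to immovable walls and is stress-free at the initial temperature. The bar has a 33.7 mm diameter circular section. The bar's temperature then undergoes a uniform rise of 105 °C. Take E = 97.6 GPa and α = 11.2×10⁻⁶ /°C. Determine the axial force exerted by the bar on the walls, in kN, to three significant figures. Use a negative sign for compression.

Free thermal expansion αLΔT = 11.2e-6 · 10600 · 105 = 12.47 mm.
The walls impose strain ε = −(12.47)/10600 = -1.1760e-03; σ = Eε = 97600 · -1.1760e-03 = -114.8 MPa.
Wall reaction R = σ·A = -114.8·892 = -102400 N = -102.4 kN.

-102 kN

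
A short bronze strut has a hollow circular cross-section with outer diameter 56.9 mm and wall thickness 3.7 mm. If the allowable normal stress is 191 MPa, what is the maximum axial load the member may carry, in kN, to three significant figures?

A = 618.4 mm².
P_max = σ_allow · A = 191 · 618.4 = 118100 N = 118.1 kN.

118 kN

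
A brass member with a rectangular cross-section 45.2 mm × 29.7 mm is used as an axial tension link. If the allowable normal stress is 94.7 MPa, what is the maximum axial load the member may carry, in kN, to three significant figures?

A = 1342 mm².
P_max = σ_allow · A = 94.7 · 1342 = 127100 N = 127.1 kN.

127 kN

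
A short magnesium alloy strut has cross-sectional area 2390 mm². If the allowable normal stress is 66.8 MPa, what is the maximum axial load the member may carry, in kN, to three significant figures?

P_max = σ_allow · A = 66.8 · 2390 = 159700 N = 159.7 kN.

160 kN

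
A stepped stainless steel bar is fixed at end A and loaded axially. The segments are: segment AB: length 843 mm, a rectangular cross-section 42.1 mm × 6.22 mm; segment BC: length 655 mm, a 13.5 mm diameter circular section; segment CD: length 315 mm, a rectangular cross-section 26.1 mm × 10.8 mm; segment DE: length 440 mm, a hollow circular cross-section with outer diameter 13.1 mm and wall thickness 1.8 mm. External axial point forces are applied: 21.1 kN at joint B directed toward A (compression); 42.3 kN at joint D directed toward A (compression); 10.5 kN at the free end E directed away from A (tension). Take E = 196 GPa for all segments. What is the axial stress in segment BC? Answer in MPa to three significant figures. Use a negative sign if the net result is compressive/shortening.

Internal axial forces (sectioning from the free end, tension +): N_DE = 10.5 kN, N_CD = -31.8 kN, N_BC = -31.8 kN, N_AB = -52.9 kN.
A_BC = 143.1 mm².
σ_BC = N_BC/A_BC = -31800/143.1 = -222.2 MPa.

-222 MPa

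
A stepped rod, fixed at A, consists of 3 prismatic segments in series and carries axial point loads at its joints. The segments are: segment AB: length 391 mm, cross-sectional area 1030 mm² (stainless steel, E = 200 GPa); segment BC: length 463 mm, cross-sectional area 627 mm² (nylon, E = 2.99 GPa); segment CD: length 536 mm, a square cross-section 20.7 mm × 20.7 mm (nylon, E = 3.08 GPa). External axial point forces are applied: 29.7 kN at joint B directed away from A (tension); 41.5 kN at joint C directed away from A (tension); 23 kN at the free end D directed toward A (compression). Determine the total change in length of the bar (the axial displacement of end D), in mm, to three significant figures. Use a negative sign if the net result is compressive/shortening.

-4.68 mm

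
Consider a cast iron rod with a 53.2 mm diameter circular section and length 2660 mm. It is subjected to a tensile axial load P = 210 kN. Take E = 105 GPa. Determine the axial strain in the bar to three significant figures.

A = 2223 mm².
σ = N/A = 94.47 MPa; ε = σ/E = 94.47/105000 = 8.997e-04.

9.00e-04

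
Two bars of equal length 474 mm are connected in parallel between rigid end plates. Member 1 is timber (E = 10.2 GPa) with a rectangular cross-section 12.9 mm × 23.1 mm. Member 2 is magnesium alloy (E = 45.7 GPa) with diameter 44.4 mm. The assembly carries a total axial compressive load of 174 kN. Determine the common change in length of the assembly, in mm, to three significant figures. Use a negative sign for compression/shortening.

-1.12 mm

A_1 = 298 mm².
A_2 = 1548 mm².
Equal strain + equilibrium ⇒ each member carries load in proportion to AE: A₁E₁ = 3039000 N, A₂E₂ = 70760000 N, ΣAE = 73800000 N.
δ = PL/ΣAE = -174000·474/73800000 = -1.118 mm.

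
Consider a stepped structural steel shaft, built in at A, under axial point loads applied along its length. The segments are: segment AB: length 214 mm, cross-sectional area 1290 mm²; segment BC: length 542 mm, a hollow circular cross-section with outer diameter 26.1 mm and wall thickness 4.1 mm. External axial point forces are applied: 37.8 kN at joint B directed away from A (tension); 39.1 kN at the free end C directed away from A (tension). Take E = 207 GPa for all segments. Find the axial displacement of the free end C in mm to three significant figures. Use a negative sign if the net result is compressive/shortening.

0.423 mm

Internal axial forces (sectioning from the free end, tension +): N_BC = 39.1 kN, N_AB = 76.9 kN.
A_BC = 283.4 mm².
δ_AB = 76900·214/(1290·207000) = 0.06163 mm
δ_BC = 39100·542/(283.4·207000) = 0.3613 mm
δ = Σδ_i = 0.4229 mm.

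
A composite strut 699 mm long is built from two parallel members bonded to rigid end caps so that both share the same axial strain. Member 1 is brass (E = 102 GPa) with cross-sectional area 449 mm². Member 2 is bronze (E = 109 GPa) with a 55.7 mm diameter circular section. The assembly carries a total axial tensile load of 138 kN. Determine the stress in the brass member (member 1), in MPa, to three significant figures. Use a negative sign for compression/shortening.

45.2 MPa

A_2 = 2437 mm².
Equal strain + equilibrium ⇒ each member carries load in proportion to AE: A₁E₁ = 45800000 N, A₂E₂ = 265600000 N, ΣAE = 311400000 N.
σ₁ = P·E₁/ΣAE = 138000·102000/311400000 = 45.2 MPa.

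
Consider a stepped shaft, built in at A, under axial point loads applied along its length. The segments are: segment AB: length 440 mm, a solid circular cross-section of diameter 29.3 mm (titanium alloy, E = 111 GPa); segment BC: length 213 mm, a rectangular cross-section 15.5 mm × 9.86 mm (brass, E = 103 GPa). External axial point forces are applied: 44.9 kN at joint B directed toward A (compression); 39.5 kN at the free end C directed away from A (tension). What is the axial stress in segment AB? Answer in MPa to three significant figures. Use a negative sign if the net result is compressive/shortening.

Internal axial forces (sectioning from the free end, tension +): N_BC = 39.5 kN, N_AB = -5.4 kN.
A_AB = 674.3 mm².
σ_AB = N_AB/A_AB = -5400/674.3 = -8.009 MPa.

-8.01 MPa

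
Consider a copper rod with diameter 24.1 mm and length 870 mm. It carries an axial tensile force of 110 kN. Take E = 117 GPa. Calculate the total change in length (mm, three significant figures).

A = 456.2 mm².
δ_mech = NL/(AE) = 110000·870/(456.2·117000) = 1.793 mm.

1.79 mm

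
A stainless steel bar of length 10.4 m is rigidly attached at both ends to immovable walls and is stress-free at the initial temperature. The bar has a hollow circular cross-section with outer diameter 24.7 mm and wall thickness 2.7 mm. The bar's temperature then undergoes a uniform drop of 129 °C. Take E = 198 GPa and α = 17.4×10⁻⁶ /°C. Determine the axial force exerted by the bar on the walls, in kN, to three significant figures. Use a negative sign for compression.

82.9 kN

Free thermal expansion αLΔT = 17.4e-6 · 10400 · -129 = -23.34 mm.
The walls impose strain ε = −(-23.34)/10400 = 2.2446e-03; σ = Eε = 198000 · 2.2446e-03 = 444.4 MPa.
Wall reaction R = σ·A = 444.4·186.6 = 82940 N = 82.94 kN.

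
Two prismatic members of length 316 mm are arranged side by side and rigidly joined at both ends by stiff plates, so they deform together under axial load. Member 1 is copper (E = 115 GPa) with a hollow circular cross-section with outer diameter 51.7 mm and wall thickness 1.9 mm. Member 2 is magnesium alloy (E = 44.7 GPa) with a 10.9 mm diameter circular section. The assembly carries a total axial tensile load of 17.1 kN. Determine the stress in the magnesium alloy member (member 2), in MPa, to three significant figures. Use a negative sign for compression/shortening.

19.9 MPa

A_1 = 297.3 mm².
A_2 = 93.31 mm².
Equal strain + equilibrium ⇒ each member carries load in proportion to AE: A₁E₁ = 34180000 N, A₂E₂ = 4171000 N, ΣAE = 38360000 N.
σ₂ = P·E₂/ΣAE = 17100·44700/38360000 = 19.93 MPa.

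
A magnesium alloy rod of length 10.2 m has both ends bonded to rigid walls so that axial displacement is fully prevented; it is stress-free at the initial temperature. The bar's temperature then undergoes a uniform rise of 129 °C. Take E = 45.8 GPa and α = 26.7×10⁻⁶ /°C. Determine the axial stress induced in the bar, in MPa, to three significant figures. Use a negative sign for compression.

-158 MPa

Free thermal expansion αLΔT = 26.7e-6 · 10200 · 129 = 35.13 mm.
The walls impose strain ε = −(35.13)/10200 = -3.4443e-03; σ = Eε = 45800 · -3.4443e-03 = -157.7 MPa.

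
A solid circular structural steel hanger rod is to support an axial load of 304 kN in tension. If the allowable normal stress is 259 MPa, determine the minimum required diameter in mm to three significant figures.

38.7 mm

Required area A ≥ P/σ_allow = 304000/259 = 1174 mm².
For a solid circular section, d ≥ √(4A/π) = 38.66 mm.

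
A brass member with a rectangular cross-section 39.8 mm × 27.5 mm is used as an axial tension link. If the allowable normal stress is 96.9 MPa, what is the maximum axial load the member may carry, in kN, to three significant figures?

A = 1094 mm².
P_max = σ_allow · A = 96.9 · 1094 = 106100 N = 106.1 kN.

106 kN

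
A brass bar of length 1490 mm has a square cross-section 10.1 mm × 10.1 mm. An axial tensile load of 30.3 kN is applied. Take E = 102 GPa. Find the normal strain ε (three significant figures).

A = 102 mm².
σ = N/A = 297 MPa; ε = σ/E = 297/102000 = 2.912e-03.

0.00291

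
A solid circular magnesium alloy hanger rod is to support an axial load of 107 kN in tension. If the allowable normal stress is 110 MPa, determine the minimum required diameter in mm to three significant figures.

35.2 mm

Required area A ≥ P/σ_allow = 107000/110 = 972.7 mm².
For a solid circular section, d ≥ √(4A/π) = 35.19 mm.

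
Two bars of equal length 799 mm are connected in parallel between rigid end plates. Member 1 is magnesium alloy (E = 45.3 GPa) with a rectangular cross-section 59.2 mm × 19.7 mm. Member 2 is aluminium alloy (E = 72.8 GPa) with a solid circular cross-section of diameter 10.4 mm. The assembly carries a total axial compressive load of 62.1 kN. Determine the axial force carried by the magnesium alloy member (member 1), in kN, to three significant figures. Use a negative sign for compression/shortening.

-55.6 kN

A_1 = 1166 mm².
A_2 = 84.95 mm².
Equal strain + equilibrium ⇒ each member carries load in proportion to AE: A₁E₁ = 52830000 N, A₂E₂ = 6184000 N, ΣAE = 59010000 N.
F₁ = P·A₁E₁/ΣAE = -62100·52830000/59010000 = -55590 N.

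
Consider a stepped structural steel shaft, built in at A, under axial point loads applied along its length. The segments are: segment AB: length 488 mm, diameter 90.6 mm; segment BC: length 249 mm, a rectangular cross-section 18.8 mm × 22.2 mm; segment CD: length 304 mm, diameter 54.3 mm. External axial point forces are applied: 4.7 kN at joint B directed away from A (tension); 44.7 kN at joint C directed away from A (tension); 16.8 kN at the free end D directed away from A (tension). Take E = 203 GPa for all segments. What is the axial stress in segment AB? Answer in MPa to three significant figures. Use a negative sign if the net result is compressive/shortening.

Internal axial forces (sectioning from the free end, tension +): N_CD = 16.8 kN, N_BC = 61.5 kN, N_AB = 66.2 kN.
A_AB = 6447 mm².
σ_AB = N_AB/A_AB = 66200/6447 = 10.27 MPa.

10.3 MPa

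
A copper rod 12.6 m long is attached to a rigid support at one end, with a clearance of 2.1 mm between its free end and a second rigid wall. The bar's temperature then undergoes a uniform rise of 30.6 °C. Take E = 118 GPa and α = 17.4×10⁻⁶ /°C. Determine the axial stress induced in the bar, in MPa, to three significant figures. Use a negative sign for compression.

Free thermal expansion αLΔT = 17.4e-6 · 12600 · 30.6 = 6.709 mm.
The walls engage after the gap closes; constrained expansion = 6.709 − 2.1 = 4.609 mm.
The walls impose strain ε = −(4.609)/12600 = -3.6577e-04; σ = Eε = 118000 · -3.6577e-04 = -43.16 MPa.

-43.2 MPa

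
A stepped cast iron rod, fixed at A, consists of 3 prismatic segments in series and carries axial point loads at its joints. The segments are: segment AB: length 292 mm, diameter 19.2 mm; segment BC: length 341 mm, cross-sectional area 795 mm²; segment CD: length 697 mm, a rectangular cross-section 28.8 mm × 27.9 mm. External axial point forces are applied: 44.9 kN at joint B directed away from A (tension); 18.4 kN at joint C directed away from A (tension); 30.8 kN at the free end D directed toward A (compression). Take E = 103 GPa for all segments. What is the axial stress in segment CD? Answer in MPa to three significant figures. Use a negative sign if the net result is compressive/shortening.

-38.3 MPa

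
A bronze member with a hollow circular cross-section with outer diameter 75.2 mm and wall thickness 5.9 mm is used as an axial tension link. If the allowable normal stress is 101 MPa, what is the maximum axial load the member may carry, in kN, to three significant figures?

A = 1285 mm².
P_max = σ_allow · A = 101 · 1285 = 129700 N = 129.7 kN.

130 kN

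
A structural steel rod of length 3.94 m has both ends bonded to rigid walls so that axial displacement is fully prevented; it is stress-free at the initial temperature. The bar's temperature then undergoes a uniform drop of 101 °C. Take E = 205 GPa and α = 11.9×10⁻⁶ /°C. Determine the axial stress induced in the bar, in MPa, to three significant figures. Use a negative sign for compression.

246 MPa

Free thermal expansion αLΔT = 11.9e-6 · 3940 · -101 = -4.735 mm.
The walls impose strain ε = −(-4.735)/3940 = 1.2019e-03; σ = Eε = 205000 · 1.2019e-03 = 246.4 MPa.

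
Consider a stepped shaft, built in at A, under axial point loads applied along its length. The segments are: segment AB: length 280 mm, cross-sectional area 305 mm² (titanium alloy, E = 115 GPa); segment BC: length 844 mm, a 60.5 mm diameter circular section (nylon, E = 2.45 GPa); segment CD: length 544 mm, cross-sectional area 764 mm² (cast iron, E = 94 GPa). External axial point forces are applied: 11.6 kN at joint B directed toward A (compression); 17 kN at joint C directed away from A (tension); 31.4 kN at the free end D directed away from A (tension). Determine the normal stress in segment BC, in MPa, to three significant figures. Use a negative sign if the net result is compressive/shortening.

Internal axial forces (sectioning from the free end, tension +): N_CD = 31.4 kN, N_BC = 48.4 kN, N_AB = 36.8 kN.
A_BC = 2875 mm².
σ_BC = N_BC/A_BC = 48400/2875 = 16.84 MPa.

16.8 MPa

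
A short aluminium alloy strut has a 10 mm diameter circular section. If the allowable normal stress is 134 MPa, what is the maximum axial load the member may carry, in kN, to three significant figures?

A = 78.54 mm².
P_max = σ_allow · A = 134 · 78.54 = 10520 N = 10.52 kN.

10.5 kN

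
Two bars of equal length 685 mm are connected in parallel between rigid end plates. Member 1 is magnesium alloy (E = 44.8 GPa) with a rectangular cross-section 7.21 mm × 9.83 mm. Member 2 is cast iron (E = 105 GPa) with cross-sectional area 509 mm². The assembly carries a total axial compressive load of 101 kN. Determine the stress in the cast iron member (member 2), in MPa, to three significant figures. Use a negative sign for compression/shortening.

-187 MPa

A_1 = 70.87 mm².
Equal strain + equilibrium ⇒ each member carries load in proportion to AE: A₁E₁ = 3175000 N, A₂E₂ = 53440000 N, ΣAE = 56620000 N.
σ₂ = P·E₂/ΣAE = -101000·105000/56620000 = -187.3 MPa.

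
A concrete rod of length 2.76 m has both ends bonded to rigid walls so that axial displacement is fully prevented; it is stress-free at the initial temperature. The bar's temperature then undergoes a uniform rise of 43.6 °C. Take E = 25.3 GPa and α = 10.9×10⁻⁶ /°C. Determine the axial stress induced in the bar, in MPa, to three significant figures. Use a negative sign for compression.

Free thermal expansion αLΔT = 10.9e-6 · 2760 · 43.6 = 1.312 mm.
The walls impose strain ε = −(1.312)/2760 = -4.7524e-04; σ = Eε = 25300 · -4.7524e-04 = -12.02 MPa.

-12.0 MPa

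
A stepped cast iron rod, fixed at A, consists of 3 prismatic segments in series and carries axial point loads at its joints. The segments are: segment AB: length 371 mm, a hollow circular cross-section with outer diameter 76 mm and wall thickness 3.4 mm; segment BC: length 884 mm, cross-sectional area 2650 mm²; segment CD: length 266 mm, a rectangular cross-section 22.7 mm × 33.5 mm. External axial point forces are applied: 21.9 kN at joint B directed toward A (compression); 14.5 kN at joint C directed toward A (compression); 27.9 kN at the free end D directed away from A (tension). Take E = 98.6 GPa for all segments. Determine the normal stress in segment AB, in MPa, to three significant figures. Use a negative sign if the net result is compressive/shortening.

-11.0 MPa

Internal axial forces (sectioning from the free end, tension +): N_CD = 27.9 kN, N_BC = 13.4 kN, N_AB = -8.5 kN.
A_AB = 775.5 mm².
σ_AB = N_AB/A_AB = -8500/775.5 = -10.96 MPa.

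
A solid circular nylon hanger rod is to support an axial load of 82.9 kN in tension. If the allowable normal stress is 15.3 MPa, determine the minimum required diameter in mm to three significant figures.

83.1 mm

Required area A ≥ P/σ_allow = 82900/15.3 = 5418 mm².
For a solid circular section, d ≥ √(4A/π) = 83.06 mm.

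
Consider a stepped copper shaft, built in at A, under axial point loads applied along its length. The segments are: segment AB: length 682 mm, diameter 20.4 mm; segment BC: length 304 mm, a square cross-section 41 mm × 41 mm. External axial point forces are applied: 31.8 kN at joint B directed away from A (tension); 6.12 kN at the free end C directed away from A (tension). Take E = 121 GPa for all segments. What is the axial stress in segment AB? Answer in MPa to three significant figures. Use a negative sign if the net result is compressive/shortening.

116 MPa

Internal axial forces (sectioning from the free end, tension +): N_BC = 6.12 kN, N_AB = 37.92 kN.
A_AB = 326.9 mm².
σ_AB = N_AB/A_AB = 37920/326.9 = 116 MPa.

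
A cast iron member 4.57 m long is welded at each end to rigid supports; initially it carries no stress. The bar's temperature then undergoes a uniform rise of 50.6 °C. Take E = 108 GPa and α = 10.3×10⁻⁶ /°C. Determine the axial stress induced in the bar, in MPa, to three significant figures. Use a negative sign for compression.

Free thermal expansion αLΔT = 10.3e-6 · 4570 · 50.6 = 2.382 mm.
The walls impose strain ε = −(2.382)/4570 = -5.2118e-04; σ = Eε = 108000 · -5.2118e-04 = -56.29 MPa.

-56.3 MPa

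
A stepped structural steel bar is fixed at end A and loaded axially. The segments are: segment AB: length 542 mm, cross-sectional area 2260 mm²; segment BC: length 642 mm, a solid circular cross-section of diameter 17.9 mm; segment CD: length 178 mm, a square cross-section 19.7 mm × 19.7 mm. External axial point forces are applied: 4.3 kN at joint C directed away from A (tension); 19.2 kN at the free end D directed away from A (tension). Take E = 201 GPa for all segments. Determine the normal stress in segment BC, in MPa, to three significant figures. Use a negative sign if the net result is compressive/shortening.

93.4 MPa

Internal axial forces (sectioning from the free end, tension +): N_CD = 19.2 kN, N_BC = 23.5 kN, N_AB = 23.5 kN.
A_BC = 251.6 mm².
σ_BC = N_BC/A_BC = 23500/251.6 = 93.38 MPa.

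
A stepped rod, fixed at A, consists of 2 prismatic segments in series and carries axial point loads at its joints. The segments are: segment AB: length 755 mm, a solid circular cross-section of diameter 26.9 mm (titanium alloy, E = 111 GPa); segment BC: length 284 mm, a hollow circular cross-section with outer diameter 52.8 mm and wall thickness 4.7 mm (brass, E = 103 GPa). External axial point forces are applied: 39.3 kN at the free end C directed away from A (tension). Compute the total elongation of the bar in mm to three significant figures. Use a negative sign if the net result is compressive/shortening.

Internal axial forces (sectioning from the free end, tension +): N_BC = 39.3 kN, N_AB = 39.3 kN.
A_AB = 568.3 mm².
A_BC = 710.2 mm².
δ_AB = 39300·755/(568.3·111000) = 0.4704 mm
δ_BC = 39300·284/(710.2·103000) = 0.1526 mm
δ = Σδ_i = 0.6229 mm.

0.623 mm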